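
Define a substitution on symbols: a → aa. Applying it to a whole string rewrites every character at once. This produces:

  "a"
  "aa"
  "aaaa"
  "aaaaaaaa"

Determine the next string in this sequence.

Expanding aaaaaaaa: a→aa, a→aa, a→aa, a→aa, a→aa, a→aa, a→aa, a→aa. Concatenated: aa aa aa aa aa aa aa aa.

aaaaaaaaaaaaaaaa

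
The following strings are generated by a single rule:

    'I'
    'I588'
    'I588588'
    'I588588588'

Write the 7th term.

The strings grow by a fixed suffix 588 each time.
From I588588588, 3 further steps: I588588588 → I588588588588 → I588588588588588 → (answer).

I588588588588588588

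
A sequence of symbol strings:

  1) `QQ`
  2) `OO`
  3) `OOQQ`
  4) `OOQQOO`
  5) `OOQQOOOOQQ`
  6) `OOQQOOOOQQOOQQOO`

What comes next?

Each term (from the third on) is the previous term followed by the one before it: term 3 = OO·QQ = OOQQ.
The next term joins OOQQOOOOQQOOQQOO and OOQQOOOOQQ.

OOQQOOOOQQOOQQOOOOQQOOOOQQ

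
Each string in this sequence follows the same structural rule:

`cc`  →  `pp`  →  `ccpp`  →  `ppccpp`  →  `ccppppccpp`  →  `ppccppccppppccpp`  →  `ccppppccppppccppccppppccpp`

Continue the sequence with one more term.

Each term (from the third on) is the two preceding terms concatenated in order: term 3 = cc·pp = ccpp.
So term 8 is ppccppccppppccpp·ccppppccppppccppccppppccpp.

ppccppccppppccppccppppccppppccppccppppccpp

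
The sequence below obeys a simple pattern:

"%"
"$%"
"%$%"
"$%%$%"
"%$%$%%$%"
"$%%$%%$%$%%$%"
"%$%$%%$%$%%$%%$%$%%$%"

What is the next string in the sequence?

From term 3 onward, concatenate the second-to-last term with the last: %·$% = %$%, $%·%$% = $%%$%, …
Continuing: $%%$%%$%$%%$% · %$%$%%$%$%%$%%$%$%%$% gives term 8.

$%%$%%$%$%%$%%$%$%%$%$%%$%%$%$%%$%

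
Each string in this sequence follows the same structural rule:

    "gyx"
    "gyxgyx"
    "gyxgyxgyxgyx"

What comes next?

Each string is two copies of the previous one concatenated.
Doubling gyxgyxgyxgyx:

gyxgyxgyxgyxgyxgyxgyxgyx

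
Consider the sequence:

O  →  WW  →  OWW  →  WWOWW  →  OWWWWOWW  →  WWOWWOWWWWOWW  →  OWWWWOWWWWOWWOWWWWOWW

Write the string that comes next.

WWOWWOWWWWOWWOWWWWOWWWWOWWOWWWWOWW

This is a Fibonacci-style word recurrence s(k) = s(k−2)·s(k−1): e.g. O·WW = OWW.
The next term joins WWOWWOWWWWOWW and OWWWWOWWWWOWWOWWWWOWW.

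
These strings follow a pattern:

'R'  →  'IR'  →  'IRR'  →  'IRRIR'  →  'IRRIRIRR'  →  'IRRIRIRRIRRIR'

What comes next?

This is a Fibonacci-style word recurrence s(k) = s(k−1)·s(k−2): e.g. IR·R = IRR.
The next term joins IRRIRIRRIRRIR and IRRIRIRR.

IRRIRIRRIRRIRIRRIRIRR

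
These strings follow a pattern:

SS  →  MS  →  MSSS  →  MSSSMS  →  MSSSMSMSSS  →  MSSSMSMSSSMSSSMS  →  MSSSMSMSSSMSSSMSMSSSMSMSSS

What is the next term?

MSSSMSMSSSMSSSMSMSSSMSMSSSMSSSMSMSSSMSSSMS

Each term (from the third on) is the previous term followed by the one before it: term 3 = MS·SS = MSSS.
Continuing: MSSSMSMSSSMSSSMSMSSSMSMSSS · MSSSMSMSSSMSSSMS gives term 8.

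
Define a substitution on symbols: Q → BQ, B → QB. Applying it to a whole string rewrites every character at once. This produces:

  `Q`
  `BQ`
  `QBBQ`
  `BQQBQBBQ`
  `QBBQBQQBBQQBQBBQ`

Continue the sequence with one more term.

BQQBQBBQQBBQBQQBQBBQBQQBBQQBQBBQ

φ(QBBQBQQBBQQBQBBQ) expands symbol-by-symbol to BQ QB QB BQ QB BQ BQ QB QB BQ BQ QB BQ QB QB BQ; joining the 16 pieces gives the next term.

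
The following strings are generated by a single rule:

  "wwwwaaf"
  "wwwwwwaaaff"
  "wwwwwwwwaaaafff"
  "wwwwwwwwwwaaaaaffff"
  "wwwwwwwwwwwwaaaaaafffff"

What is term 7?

wwwwwwwwwwwwwwwwaaaaaaaafffffff

The n-th term is 2n w's then n a's then n-1 f's, where the shown terms are n = 2, 3, 4, 5, 6.
Setting n = 8 gives 16, 8, 7 characters in each block.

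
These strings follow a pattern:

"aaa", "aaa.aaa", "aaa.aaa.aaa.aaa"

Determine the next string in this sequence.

Every step duplicates the string with '.' between the halves.
Doubling aaa.aaa.aaa.aaa with '.' between the halves:

aaa.aaa.aaa.aaa.aaa.aaa.aaa.aaa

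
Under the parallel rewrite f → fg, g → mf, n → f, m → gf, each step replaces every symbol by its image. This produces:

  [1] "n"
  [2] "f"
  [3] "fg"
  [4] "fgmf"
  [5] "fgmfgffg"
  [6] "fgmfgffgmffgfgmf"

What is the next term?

Replace each of the 16 characters of fgmfgffgmffgfgmf in place — fg mf gf fg mf fg fg mf gf fg fg mf fg mf gf fg — and concatenate.

fgmfgffgmffgfgmfgffgfgmffgmfgffg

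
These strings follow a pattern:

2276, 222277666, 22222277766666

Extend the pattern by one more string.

2222222277776666666

Each string has the form 2^{2n} 7^{n} 6^{2n-1} (n = 1, 2, …).
For the next term, n = 4, so the run lengths are 8, 4, 7.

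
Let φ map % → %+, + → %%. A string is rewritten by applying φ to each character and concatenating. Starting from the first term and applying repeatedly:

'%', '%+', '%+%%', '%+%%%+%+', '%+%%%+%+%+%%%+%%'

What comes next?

φ(%+%%%+%+%+%%%+%%) expands symbol-by-symbol to %+ %% %+ %+ %+ %% %+ %% %+ %% %+ %+ %+ %% %+ %+; joining the 16 pieces gives the next term.

%+%%%+%+%+%%%+%%%+%%%+%+%+%%%+%+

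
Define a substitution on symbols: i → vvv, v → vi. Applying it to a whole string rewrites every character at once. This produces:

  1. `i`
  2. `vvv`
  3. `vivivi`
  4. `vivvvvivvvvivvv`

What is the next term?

Rewriting the 15 symbols of vivvvvivvvvivvv one by one yields vi vvv vi vi vi vi vvv vi vi vi vi vvv vi vi vi; concatenated:

vivvvvivivivivvvvivivivivvvvivivi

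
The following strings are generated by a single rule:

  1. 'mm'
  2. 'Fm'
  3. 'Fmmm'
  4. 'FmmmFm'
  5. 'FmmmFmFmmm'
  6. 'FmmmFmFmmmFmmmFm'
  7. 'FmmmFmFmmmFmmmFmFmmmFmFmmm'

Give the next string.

FmmmFmFmmmFmmmFmFmmmFmFmmmFmmmFmFmmmFmmmFm

Each term (from the third on) is the previous term followed by the one before it: term 3 = Fm·mm = Fmmm.
Continuing: FmmmFmFmmmFmmmFmFmmmFmFmmm · FmmmFmFmmmFmmmFm gives term 8.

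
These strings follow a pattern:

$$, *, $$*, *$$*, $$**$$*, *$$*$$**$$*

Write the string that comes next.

$$**$$**$$*$$**$$*

From term 3 onward, concatenate the second-to-last term with the last: $$·* = $$*, *·$$* = *$$*, …
Continuing: $$**$$* · *$$*$$**$$* gives term 7.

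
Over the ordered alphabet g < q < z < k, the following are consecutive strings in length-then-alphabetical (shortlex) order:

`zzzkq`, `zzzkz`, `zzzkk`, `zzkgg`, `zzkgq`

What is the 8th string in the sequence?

zzkqg

Stepping forward 3 times from zzkgq: zzkgq → zzkgz → zzkgk, then the target.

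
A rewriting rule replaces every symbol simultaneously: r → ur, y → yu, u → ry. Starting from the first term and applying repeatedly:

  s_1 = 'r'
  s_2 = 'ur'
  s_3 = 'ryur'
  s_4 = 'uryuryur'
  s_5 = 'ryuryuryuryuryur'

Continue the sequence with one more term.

uryuryuryuryuryuryuryuryuryuryur

Replace each of the 16 characters of ryuryuryuryuryur in place — ur yu ry ur yu ry ur yu ry ur yu ry ur yu ry ur — and concatenate.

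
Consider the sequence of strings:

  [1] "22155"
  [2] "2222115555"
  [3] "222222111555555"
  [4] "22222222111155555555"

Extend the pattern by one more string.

Each string has the form 2^{2n} 1^{n} 5^{2n} (n = 1, 2, …).
At n = 5 the blocks have lengths 10, 5, 10.

2222222222111115555555555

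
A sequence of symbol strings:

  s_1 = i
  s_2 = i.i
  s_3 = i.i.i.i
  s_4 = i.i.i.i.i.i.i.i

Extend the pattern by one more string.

i.i.i.i.i.i.i.i.i.i.i.i.i.i.i.i

Every step duplicates the string with '.' between the halves.
One more doubling of i.i.i.i.i.i.i.i gives the answer.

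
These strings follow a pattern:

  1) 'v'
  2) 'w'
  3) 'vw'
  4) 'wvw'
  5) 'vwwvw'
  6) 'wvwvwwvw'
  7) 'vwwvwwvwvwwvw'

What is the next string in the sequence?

wvwvwwvwvwwvwwvwvwwvw

Each term (from the third on) is the two preceding terms concatenated in order: term 3 = v·w = vw.
So term 8 is wvwvwwvw·vwwvwwvwvwwvw.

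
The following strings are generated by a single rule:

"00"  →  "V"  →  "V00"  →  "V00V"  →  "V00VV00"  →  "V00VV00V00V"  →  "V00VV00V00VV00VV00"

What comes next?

This is a Fibonacci-style word recurrence s(k) = s(k−1)·s(k−2): e.g. V·00 = V00.
So term 8 is V00VV00V00VV00VV00·V00VV00V00V.

V00VV00V00VV00VV00V00VV00V00V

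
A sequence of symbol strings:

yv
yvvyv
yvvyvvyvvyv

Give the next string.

yvvyvvyvvyvvyvvyvvyvvyv

Every step duplicates the string with 'v' between the halves.
So the next term is two copies of yvvyvvyvvyv with 'v' between the halves.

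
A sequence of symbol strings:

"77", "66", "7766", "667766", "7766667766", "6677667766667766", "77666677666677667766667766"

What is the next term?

Each term (from the third on) is the two preceding terms concatenated in order: term 3 = 77·66 = 7766.
The next term joins 6677667766667766 and 77666677666677667766667766.

667766776666776677666677666677667766667766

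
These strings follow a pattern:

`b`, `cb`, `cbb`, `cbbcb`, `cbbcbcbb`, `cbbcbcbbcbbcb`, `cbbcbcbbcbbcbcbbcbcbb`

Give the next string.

cbbcbcbbcbbcbcbbcbcbbcbbcbcbbcbbcb

From term 3 onward, concatenate the last term with the second-to-last: cb·b = cbb, cbb·cb = cbbcb, …
So term 8 is cbbcbcbbcbbcbcbbcbcbb·cbbcbcbbcbbcb.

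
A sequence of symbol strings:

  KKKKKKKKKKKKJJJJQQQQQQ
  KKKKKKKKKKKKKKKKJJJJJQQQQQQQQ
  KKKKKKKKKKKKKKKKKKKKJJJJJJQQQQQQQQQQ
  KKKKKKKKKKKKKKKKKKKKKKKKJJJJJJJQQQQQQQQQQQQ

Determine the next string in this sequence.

Each string has the form K^{4n} J^{n+1} Q^{2n}, where the shown terms are n = 3, 4, 5, 6.
For the next term, n = 7, so the run lengths are 28, 8, 14.

KKKKKKKKKKKKKKKKKKKKKKKKKKKKJJJJJJJJQQQQQQQQQQQQQQ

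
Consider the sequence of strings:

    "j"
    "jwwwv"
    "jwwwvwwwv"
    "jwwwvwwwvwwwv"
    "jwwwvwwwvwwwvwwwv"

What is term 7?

Every step adds wwwv to the end: s(k+1) = s(k)·wwwv.
From jwwwvwwwvwwwvwwwv, 2 further steps: jwwwvwwwvwwwvwwwv → jwwwvwwwvwwwvwwwvwwwv → (answer).

jwwwvwwwvwwwvwwwvwwwvwwwv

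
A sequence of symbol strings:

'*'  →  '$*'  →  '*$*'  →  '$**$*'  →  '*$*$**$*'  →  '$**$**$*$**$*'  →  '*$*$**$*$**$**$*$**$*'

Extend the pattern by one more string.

From term 3 onward, concatenate the second-to-last term with the last: *·$* = *$*, $*·*$* = $**$*, …
So term 8 is $**$**$*$**$*·*$*$**$*$**$**$*$**$*.

$**$**$*$**$**$*$**$*$**$**$*$**$*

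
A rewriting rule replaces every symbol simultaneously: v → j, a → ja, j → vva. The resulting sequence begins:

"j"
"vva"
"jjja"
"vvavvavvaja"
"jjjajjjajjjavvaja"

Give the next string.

Rewriting the 17 symbols of jjjajjjajjjavvaja one by one yields vva vva vva ja vva vva vva ja vva vva vva ja j j ja vva ja; concatenated:

vvavvavvajavvavvavvajavvavvavvajajjjavvaja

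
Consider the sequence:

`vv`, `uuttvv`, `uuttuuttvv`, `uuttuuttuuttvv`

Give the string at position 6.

uuttuuttuuttuuttuuttvv

Every step adds uutt at the front: s(k+1) = uutt·s(k).
From uuttuuttuuttvv, 2 further steps: uuttuuttuuttvv → uuttuuttuuttuuttvv → (answer).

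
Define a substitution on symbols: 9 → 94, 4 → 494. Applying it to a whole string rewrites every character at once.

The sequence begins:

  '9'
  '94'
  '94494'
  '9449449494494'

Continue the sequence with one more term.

Rewriting the 13 symbols of 9449449494494 one by one yields 94 494 494 94 494 494 94 494 94 494 494 94 494; concatenated:

9449449494494494944949449449494494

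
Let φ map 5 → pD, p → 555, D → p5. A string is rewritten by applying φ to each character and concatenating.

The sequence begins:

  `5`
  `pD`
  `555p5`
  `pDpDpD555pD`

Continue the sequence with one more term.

Rewriting each symbol of pDpDpD555pD: p→555, D→p5, p→555, D→p5, p→555, D→p5, 5→pD, 5→pD, 5→pD, p→555, D→p5, which concatenates to 555 p5 555 p5 555 p5 pD pD pD 555 p5.

555p5555p5555p5pDpDpD555p5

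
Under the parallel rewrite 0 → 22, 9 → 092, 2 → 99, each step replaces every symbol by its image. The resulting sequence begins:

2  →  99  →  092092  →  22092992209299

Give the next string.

Rewriting the 14 symbols of 22092992209299 one by one yields 99 99 22 092 99 092 092 99 99 22 092 99 092 092; concatenated:

9999220929909209299992209299092092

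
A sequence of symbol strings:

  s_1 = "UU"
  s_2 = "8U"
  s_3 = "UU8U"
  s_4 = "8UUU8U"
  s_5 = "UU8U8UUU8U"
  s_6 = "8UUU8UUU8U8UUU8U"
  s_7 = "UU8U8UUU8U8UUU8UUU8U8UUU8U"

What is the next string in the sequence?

From term 3 onward, concatenate the second-to-last term with the last: UU·8U = UU8U, 8U·UU8U = 8UUU8U, …
The next term joins 8UUU8UUU8U8UUU8U and UU8U8UUU8U8UUU8UUU8U8UUU8U.

8UUU8UUU8U8UUU8UUU8U8UUU8U8UUU8UUU8U8UUU8U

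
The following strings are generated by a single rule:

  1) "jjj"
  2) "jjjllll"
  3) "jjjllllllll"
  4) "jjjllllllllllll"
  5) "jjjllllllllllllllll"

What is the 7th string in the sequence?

jjjllllllllllllllllllllllll

Each term is the previous one with llll appended.
From jjjllllllllllllllll, 2 further steps: jjjllllllllllllllll → jjjllllllllllllllllllll → (answer).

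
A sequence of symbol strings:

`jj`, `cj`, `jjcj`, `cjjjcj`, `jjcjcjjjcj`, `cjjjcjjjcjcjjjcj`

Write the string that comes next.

jjcjcjjjcjcjjjcjjjcjcjjjcj

This is a Fibonacci-style word recurrence s(k) = s(k−2)·s(k−1): e.g. jj·cj = jjcj.
Continuing: jjcjcjjjcj · cjjjcjjjcjcjjjcj gives term 7.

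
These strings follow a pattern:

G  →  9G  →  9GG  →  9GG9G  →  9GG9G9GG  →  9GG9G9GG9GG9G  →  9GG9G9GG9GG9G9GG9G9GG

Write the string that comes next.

From term 3 onward, concatenate the last term with the second-to-last: 9G·G = 9GG, 9GG·9G = 9GG9G, …
The next term joins 9GG9G9GG9GG9G9GG9G9GG and 9GG9G9GG9GG9G.

9GG9G9GG9GG9G9GG9G9GG9GG9G9GG9GG9G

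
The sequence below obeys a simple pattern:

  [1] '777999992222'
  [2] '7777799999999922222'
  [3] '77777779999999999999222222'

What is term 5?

7777777777799999999999999999999922222222

The n-th term is 2n+1 7's then 4n+1 9's then n+3 2's (n = 1, 2, …).
At n = 5 the blocks have lengths 11, 21, 8.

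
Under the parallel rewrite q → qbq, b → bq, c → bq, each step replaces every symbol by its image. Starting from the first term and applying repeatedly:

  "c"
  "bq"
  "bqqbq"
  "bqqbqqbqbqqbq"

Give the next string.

Applying the rule to each of the 13 symbols of bqqbqqbqbqqbq gives the pieces bq qbq qbq bq qbq qbq bq qbq bq qbq qbq bq qbq, which concatenate to the answer.

bqqbqqbqbqqbqqbqbqqbqbqqbqqbqbqqbq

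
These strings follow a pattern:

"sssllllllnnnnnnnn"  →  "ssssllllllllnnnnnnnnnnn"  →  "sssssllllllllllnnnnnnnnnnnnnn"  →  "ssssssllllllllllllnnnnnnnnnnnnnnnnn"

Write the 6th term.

Reading off run lengths: s runs 3, 4, 5, 6; l runs 6, 8, 10, 12; n runs 8, 11, 14, 17 — each is linear in n, where the shown terms are n = 3, 4, 5, 6.
Setting n = 8 gives 8, 16, 23 characters in each block.

ssssssssllllllllllllllllnnnnnnnnnnnnnnnnnnnnnnn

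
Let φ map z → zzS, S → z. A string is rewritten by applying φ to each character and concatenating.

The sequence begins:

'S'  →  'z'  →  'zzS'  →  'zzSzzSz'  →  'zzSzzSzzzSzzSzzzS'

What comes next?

φ(zzSzzSzzzSzzSzzzS) expands symbol-by-symbol to zzS zzS z zzS zzS z zzS zzS zzS z zzS zzS z zzS zzS zzS z; joining the 17 pieces gives the next term.

zzSzzSzzzSzzSzzzSzzSzzSzzzSzzSzzzSzzSzzSz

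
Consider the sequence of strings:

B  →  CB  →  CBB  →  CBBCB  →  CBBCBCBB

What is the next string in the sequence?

Each term (from the third on) is the previous term followed by the one before it: term 3 = CB·B = CBB.
Continuing: CBBCBCBB · CBBCB gives term 6.

CBBCBCBBCBBCB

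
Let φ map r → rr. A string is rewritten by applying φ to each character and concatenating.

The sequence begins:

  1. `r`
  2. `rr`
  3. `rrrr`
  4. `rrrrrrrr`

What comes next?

Apply φ to rrrrrrrr symbol by symbol: r→rr, r→rr, r→rr, r→rr, r→rr, r→rr, r→rr, r→rr; joined: rr rr rr rr rr rr rr rr.

rrrrrrrrrrrrrrrr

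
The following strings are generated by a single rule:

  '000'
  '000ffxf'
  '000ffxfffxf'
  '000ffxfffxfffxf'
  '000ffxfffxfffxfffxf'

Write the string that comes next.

The strings grow by a fixed suffix ffxf each time.
Applying this once more to 000ffxfffxfffxfffxf:

000ffxfffxfffxfffxfffxf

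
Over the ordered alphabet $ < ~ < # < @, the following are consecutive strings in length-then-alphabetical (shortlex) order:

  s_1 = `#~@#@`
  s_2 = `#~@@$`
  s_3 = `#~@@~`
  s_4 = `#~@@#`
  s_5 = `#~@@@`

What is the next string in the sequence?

##$$$

Treat #~@@@ as a base-4 numeral over the given alphabet and add one, carrying through any trailing @'s.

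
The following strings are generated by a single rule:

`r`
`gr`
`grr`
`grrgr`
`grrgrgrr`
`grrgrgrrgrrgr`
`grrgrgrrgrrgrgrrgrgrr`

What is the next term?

grrgrgrrgrrgrgrrgrgrrgrrgrgrrgrrgr

This is a Fibonacci-style word recurrence s(k) = s(k−1)·s(k−2): e.g. gr·r = grr.
So term 8 is grrgrgrrgrrgrgrrgrgrr·grrgrgrrgrrgr.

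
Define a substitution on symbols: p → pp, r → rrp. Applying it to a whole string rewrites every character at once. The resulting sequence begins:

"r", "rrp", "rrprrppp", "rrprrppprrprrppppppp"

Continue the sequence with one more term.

Rewriting the 20 symbols of rrprrppprrprrppppppp one by one yields rrp rrp pp rrp rrp pp pp pp rrp rrp pp rrp rrp pp pp pp pp pp pp pp; concatenated:

rrprrppprrprrppppppprrprrppprrprrppppppppppppppp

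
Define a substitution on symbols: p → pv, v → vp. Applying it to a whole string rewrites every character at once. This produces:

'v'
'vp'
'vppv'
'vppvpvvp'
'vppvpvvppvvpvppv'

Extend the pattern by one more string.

φ(vppvpvvppvvpvppv) expands symbol-by-symbol to vp pv pv vp pv vp vp pv pv vp vp pv vp pv pv vp; joining the 16 pieces gives the next term.

vppvpvvppvvpvppvpvvpvppvvppvpvvp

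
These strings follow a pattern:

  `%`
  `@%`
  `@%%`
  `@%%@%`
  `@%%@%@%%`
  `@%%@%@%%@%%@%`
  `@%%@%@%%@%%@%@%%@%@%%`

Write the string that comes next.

@%%@%@%%@%%@%@%%@%@%%@%%@%@%%@%%@%

Each term (from the third on) is the previous term followed by the one before it: term 3 = @%·% = @%%.
So term 8 is @%%@%@%%@%%@%@%%@%@%%·@%%@%@%%@%%@%.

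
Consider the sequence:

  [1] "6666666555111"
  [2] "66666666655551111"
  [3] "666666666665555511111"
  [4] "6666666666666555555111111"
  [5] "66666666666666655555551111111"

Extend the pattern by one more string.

The n-th term is 2n+1 6's then n 5's then n 1's, where the shown terms are n = 3, 4, 5, 6, 7.
Setting n = 8 gives 17, 8, 8 characters in each block.

666666666666666665555555511111111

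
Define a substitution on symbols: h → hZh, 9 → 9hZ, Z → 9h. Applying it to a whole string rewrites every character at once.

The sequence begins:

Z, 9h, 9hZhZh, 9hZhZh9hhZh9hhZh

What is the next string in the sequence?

9hZhZh9hhZh9hhZh9hZhZhhZh9hhZh9hZhZhhZh9hhZh

Replace each of the 16 characters of 9hZhZh9hhZh9hhZh in place — 9hZ hZh 9h hZh 9h hZh 9hZ hZh hZh 9h hZh 9hZ hZh hZh 9h hZh — and concatenate.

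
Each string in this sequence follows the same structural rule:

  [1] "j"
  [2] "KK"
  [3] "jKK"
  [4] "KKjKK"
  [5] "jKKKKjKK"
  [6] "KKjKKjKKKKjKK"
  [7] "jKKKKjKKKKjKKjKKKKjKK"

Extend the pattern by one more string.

Each term (from the third on) is the two preceding terms concatenated in order: term 3 = j·KK = jKK.
So term 8 is KKjKKjKKKKjKK·jKKKKjKKKKjKKjKKKKjKK.

KKjKKjKKKKjKKjKKKKjKKKKjKKjKKKKjKK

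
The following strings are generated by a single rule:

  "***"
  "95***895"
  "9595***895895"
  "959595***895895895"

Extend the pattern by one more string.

95959595***895895895895

s(k+1) = 95·s(k)·895, so each term gains 95 as a prefix and 895 as a suffix.
One more step from 959595***895895895 gives the answer.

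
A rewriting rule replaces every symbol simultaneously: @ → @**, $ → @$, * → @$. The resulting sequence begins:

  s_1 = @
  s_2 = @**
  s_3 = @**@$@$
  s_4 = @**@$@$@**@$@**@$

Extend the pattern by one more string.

Replace each of the 17 characters of @**@$@$@**@$@**@$ in place — @** @$ @$ @** @$ @** @$ @** @$ @$ @** @$ @** @$ @$ @** @$ — and concatenate.

@**@$@$@**@$@**@$@**@$@$@**@$@**@$@$@**@$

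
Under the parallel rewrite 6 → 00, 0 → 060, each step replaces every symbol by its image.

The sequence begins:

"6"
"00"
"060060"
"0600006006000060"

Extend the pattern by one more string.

Rewriting the 16 symbols of 0600006006000060 one by one yields 060 00 060 060 060 060 00 060 060 00 060 060 060 060 00 060; concatenated:

06000060060060060000600600006006006006000060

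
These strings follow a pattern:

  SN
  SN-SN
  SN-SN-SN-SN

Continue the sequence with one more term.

Every step duplicates the string with '-' between the halves.
One more doubling of SN-SN-SN-SN gives the answer.

SN-SN-SN-SN-SN-SN-SN-SN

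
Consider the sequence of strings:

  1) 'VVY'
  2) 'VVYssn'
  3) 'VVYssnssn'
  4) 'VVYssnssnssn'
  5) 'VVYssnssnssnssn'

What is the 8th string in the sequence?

VVYssnssnssnssnssnssnssn

Every step adds ssn to the end: s(k+1) = s(k)·ssn.
From VVYssnssnssnssn, 3 further steps: VVYssnssnssnssn → VVYssnssnssnssnssn → VVYssnssnssnssnssnssn → (answer).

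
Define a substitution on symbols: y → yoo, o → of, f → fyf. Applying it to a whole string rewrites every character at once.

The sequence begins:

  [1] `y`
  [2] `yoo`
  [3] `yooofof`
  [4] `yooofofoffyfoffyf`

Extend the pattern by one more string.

yooofofoffyfoffyfoffyffyfyoofyfoffyffyfyoofyf

Applying the rule to each of the 17 symbols of yooofofoffyfoffyf gives the pieces yoo of of of fyf of fyf of fyf fyf yoo fyf of fyf fyf yoo fyf, which concatenate to the answer.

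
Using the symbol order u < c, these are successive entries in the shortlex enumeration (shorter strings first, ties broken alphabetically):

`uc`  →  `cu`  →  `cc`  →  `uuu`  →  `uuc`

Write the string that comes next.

Find the rightmost character of uuc below c, bump it to the next letter, and reset everything to its right to u.

ucu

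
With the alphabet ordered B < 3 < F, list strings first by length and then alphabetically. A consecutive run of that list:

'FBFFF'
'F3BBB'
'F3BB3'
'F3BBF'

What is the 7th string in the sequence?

F3B3F

Stepping forward 3 times from F3BBF: F3BBF → F3B3B → F3B33, then the target.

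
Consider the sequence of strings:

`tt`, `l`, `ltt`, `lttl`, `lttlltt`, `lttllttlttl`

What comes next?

lttllttlttllttlltt

This is a Fibonacci-style word recurrence s(k) = s(k−1)·s(k−2): e.g. l·tt = ltt.
The next term joins lttllttlttl and lttlltt.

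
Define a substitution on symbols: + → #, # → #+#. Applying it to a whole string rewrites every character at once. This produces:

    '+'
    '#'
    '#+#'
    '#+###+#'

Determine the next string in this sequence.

Expanding #+###+#: #→#+#, +→#, #→#+#, #→#+#, #→#+#, +→#, #→#+#. Concatenated: #+# # #+# #+# #+# # #+#.

#+###+##+##+###+#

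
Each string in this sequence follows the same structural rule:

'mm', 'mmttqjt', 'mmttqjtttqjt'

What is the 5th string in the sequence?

mmttqjtttqjtttqjtttqjt

The strings grow by a fixed suffix ttqjt each time.
From mmttqjtttqjt, 2 further steps: mmttqjtttqjt → mmttqjtttqjtttqjt → (answer).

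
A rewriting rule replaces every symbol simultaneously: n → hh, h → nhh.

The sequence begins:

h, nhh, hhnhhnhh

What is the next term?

Expanding hhnhhnhh: h→nhh, h→nhh, n→hh, h→nhh, h→nhh, n→hh, h→nhh, h→nhh. Concatenated: nhh nhh hh nhh nhh hh nhh nhh.

nhhnhhhhnhhnhhhhnhhnhh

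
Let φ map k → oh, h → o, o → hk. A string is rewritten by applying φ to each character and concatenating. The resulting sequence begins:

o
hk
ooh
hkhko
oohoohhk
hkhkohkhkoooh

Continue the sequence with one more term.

φ(hkhkohkhkoooh) expands symbol-by-symbol to o oh o oh hk o oh o oh hk hk hk o; joining the 13 pieces gives the next term.

oohoohhkoohoohhkhkhko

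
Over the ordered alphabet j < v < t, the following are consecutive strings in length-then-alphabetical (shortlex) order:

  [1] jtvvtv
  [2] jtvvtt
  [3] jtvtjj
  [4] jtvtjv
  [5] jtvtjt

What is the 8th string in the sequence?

Advancing 3 positions from jtvtjt through jtvtjt → jtvtvj → jtvtvv reaches term 8.

jtvtvt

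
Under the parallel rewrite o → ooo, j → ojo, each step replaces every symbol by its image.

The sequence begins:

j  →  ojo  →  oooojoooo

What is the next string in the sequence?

ooooooooooooojooooooooooooo

Rewriting each symbol of oooojoooo: o→ooo, o→ooo, o→ooo, o→ooo, j→ojo, o→ooo, o→ooo, o→ooo, o→ooo, which concatenates to ooo ooo ooo ooo ojo ooo ooo ooo ooo.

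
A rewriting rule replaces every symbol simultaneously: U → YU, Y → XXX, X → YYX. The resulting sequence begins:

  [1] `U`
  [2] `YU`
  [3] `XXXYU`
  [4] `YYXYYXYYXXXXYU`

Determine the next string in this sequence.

Applying the rule to each of the 14 symbols of YYXYYXYYXXXXYU gives the pieces XXX XXX YYX XXX XXX YYX XXX XXX YYX YYX YYX YYX XXX YU, which concatenate to the answer.

XXXXXXYYXXXXXXXYYXXXXXXXYYXYYXYYXYYXXXXYU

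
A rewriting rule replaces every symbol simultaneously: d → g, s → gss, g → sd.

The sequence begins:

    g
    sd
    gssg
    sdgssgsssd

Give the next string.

Rewriting each symbol of sdgssgsssd: s→gss, d→g, g→sd, s→gss, s→gss, g→sd, s→gss, s→gss, s→gss, d→g, which concatenates to gss g sd gss gss sd gss gss gss g.

gssgsdgssgsssdgssgssgssg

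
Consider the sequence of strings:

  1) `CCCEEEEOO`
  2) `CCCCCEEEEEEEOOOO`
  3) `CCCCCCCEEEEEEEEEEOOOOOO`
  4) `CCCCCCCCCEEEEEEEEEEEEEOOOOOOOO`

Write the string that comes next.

CCCCCCCCCCCEEEEEEEEEEEEEEEEOOOOOOOOOO

The n-th term is 2n+1 C's then 3n+1 E's then 2n O's (n = 1, 2, …).
Setting n = 5 gives 11, 16, 10 characters in each block.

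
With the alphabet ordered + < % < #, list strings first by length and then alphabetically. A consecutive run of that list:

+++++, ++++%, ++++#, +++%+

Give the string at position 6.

Stepping forward 2 times from +++%+: +++%+ → +++%%, then the target.

+++%#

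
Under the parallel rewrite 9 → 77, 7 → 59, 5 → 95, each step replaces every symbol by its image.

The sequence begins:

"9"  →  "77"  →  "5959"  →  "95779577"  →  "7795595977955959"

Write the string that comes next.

Rewriting the 16 symbols of 7795595977955959 one by one yields 59 59 77 95 95 77 95 77 59 59 77 95 95 77 95 77; concatenated:

59597795957795775959779595779577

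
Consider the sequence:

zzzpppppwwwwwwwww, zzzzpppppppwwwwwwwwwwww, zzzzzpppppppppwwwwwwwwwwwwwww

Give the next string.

Reading off run lengths: z runs 3, 4, 5; p runs 5, 7, 9; w runs 9, 12, 15 — each is linear in n, where the shown terms are n = 3, 4, 5.
Setting n = 6 gives 6, 11, 18 characters in each block.

zzzzzzpppppppppppwwwwwwwwwwwwwwwwww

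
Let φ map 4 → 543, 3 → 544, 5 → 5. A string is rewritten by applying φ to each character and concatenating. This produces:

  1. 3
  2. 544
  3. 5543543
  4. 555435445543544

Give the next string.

Rewriting the 15 symbols of 555435445543544 one by one yields 5 5 5 543 544 5 543 543 5 5 543 544 5 543 543; concatenated:

5555435445543543555435445543543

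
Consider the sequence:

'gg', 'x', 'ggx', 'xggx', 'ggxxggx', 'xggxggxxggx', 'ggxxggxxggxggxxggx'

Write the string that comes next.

xggxggxxggxggxxggxxggxggxxggx

From term 3 onward, concatenate the second-to-last term with the last: gg·x = ggx, x·ggx = xggx, …
The next term joins xggxggxxggx and ggxxggxxggxggxxggx.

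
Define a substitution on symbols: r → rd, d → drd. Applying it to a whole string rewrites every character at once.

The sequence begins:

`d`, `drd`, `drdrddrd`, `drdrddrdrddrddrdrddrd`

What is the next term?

drdrddrdrddrddrdrddrdrddrddrdrddrddrdrddrdrddrddrdrddrd

φ(drdrddrdrddrddrdrddrd) expands symbol-by-symbol to drd rd drd rd drd drd rd drd rd drd drd rd drd drd rd drd rd drd drd rd drd; joining the 21 pieces gives the next term.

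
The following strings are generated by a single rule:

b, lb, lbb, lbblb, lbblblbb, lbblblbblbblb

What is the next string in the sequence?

From term 3 onward, concatenate the last term with the second-to-last: lb·b = lbb, lbb·lb = lbblb, …
Continuing: lbblblbblbblb · lbblblbb gives term 7.

lbblblbblbblblbblblbb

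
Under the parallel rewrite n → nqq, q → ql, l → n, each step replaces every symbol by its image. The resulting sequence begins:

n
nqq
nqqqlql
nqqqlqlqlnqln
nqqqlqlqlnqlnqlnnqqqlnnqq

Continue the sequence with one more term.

φ(nqqqlqlqlnqlnqlnnqqqlnnqq) expands symbol-by-symbol to nqq ql ql ql n ql n ql n nqq ql n nqq ql n nqq nqq ql ql ql n nqq nqq ql ql; joining the 25 pieces gives the next term.

nqqqlqlqlnqlnqlnnqqqlnnqqqlnnqqnqqqlqlqlnnqqnqqqlql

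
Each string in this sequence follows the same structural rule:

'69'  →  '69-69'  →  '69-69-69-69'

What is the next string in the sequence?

Every step duplicates the string with '-' between the halves.
One more doubling of 69-69-69-69 gives the answer.

69-69-69-69-69-69-69-69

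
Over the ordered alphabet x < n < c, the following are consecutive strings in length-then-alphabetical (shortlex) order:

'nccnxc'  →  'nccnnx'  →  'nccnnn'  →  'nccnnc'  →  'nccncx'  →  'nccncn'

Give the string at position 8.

Advancing 2 positions from nccncn through nccncn → nccncc reaches term 8.

ncccxx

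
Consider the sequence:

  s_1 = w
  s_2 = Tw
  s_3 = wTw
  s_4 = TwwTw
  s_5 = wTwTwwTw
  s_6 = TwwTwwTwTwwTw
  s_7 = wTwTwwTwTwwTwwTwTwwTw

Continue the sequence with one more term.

From term 3 onward, concatenate the second-to-last term with the last: w·Tw = wTw, Tw·wTw = TwwTw, …
The next term joins TwwTwwTwTwwTw and wTwTwwTwTwwTwwTwTwwTw.

TwwTwwTwTwwTwwTwTwwTwTwwTwwTwTwwTw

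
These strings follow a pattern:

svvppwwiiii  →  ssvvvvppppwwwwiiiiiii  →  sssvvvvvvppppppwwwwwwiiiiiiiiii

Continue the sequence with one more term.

Each string has the form s^{n} v^{2n} p^{2n} w^{2n} i^{3n+1} (n = 1, 2, …).
Setting n = 4 gives 4, 8, 8, 8, 13 characters in each block.

ssssvvvvvvvvppppppppwwwwwwwwiiiiiiiiiiiii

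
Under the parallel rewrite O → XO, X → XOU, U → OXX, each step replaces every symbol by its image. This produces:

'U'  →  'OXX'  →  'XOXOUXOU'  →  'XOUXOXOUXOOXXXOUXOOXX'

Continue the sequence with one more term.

φ(XOUXOXOUXOOXXXOUXOOXX) expands symbol-by-symbol to XOU XO OXX XOU XO XOU XO OXX XOU XO XO XOU XOU XOU XO OXX XOU XO XO XOU XOU; joining the 21 pieces gives the next term.

XOUXOOXXXOUXOXOUXOOXXXOUXOXOXOUXOUXOUXOOXXXOUXOXOXOUXOU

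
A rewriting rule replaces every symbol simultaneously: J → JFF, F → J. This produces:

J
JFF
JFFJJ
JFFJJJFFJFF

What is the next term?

Rewriting each symbol of JFFJJJFFJFF: J→JFF, F→J, F→J, J→JFF, J→JFF, J→JFF, F→J, F→J, J→JFF, F→J, F→J, which concatenates to JFF J J JFF JFF JFF J J JFF J J.

JFFJJJFFJFFJFFJJJFFJJ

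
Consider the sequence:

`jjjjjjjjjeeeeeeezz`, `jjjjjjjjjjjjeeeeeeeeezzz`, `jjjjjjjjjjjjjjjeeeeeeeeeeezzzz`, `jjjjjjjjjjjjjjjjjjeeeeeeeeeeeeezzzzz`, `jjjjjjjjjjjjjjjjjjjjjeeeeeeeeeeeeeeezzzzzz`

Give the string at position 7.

Each string has the form j^{3n} e^{2n+1} z^{n-1}, where the shown terms are n = 3, 4, 5, 6, 7.
Setting n = 9 gives 27, 19, 8 characters in each block.

jjjjjjjjjjjjjjjjjjjjjjjjjjjeeeeeeeeeeeeeeeeeeezzzzzzzz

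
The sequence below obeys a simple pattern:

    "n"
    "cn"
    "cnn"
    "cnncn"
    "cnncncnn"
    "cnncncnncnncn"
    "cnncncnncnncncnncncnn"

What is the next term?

Each term (from the third on) is the previous term followed by the one before it: term 3 = cn·n = cnn.
So term 8 is cnncncnncnncncnncncnn·cnncncnncnncn.

cnncncnncnncncnncncnncnncncnncnncn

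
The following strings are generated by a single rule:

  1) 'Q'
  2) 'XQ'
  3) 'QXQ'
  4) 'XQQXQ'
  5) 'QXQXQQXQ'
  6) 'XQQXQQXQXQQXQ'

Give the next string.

This is a Fibonacci-style word recurrence s(k) = s(k−2)·s(k−1): e.g. Q·XQ = QXQ.
Continuing: QXQXQQXQ · XQQXQQXQXQQXQ gives term 7.

QXQXQQXQXQQXQQXQXQQXQ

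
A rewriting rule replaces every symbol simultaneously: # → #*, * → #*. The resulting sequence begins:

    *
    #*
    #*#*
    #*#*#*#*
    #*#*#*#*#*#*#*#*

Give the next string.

Rewriting the 16 symbols of #*#*#*#*#*#*#*#* one by one yields #* #* #* #* #* #* #* #* #* #* #* #* #* #* #* #*; concatenated:

#*#*#*#*#*#*#*#*#*#*#*#*#*#*#*#*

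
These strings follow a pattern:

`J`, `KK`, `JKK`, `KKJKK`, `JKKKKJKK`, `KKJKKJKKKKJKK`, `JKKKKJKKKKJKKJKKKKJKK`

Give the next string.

From term 3 onward, concatenate the second-to-last term with the last: J·KK = JKK, KK·JKK = KKJKK, …
The next term joins KKJKKJKKKKJKK and JKKKKJKKKKJKKJKKKKJKK.

KKJKKJKKKKJKKJKKKKJKKKKJKKJKKKKJKK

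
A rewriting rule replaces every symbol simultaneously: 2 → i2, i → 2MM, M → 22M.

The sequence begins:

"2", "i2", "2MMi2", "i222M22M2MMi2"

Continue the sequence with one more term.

Rewriting the 13 symbols of i222M22M2MMi2 one by one yields 2MM i2 i2 i2 22M i2 i2 22M i2 22M 22M 2MM i2; concatenated:

2MMi2i2i222Mi2i222Mi222M22M2MMi2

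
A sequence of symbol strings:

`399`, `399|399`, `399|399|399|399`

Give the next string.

Every step duplicates the string with '|' between the halves.
So the next term is two copies of 399|399|399|399 with '|' between the halves.

399|399|399|399|399|399|399|399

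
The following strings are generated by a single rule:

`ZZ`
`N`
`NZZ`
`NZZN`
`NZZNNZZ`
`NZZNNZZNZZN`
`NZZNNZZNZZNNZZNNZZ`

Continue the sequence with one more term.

NZZNNZZNZZNNZZNNZZNZZNNZZNZZN

This is a Fibonacci-style word recurrence s(k) = s(k−1)·s(k−2): e.g. N·ZZ = NZZ.
The next term joins NZZNNZZNZZNNZZNNZZ and NZZNNZZNZZN.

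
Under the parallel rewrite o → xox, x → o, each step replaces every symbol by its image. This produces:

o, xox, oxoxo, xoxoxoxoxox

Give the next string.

Expanding xoxoxoxoxox: x→o, o→xox, x→o, o→xox, x→o, o→xox, x→o, o→xox, x→o, o→xox, x→o. Concatenated: o xox o xox o xox o xox o xox o.

oxoxoxoxoxoxoxoxoxoxo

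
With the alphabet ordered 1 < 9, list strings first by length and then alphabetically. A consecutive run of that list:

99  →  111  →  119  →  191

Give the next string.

The successor of 191 increments the rightmost position that isn't already 9 and resets every position after it to 1.

199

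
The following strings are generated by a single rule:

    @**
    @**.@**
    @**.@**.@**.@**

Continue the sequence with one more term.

Every step duplicates the string with '.' between the halves.
Doubling @**.@**.@**.@** with '.' between the halves:

@**.@**.@**.@**.@**.@**.@**.@**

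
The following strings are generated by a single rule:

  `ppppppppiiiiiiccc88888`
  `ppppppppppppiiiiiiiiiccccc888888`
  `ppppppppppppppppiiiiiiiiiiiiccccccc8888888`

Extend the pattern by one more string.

ppppppppppppppppppppiiiiiiiiiiiiiiiccccccccc88888888

Term n consists of 4n p's, followed by 3n i's, followed by 2n-1 c's, followed by n+3 8's, where the shown terms are n = 2, 3, 4.
Setting n = 5 gives 20, 15, 9, 8 characters in each block.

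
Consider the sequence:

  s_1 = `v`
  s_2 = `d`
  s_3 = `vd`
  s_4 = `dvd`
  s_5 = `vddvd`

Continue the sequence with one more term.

dvdvddvd

From term 3 onward, concatenate the second-to-last term with the last: v·d = vd, d·vd = dvd, …
Continuing: dvd · vddvd gives term 6.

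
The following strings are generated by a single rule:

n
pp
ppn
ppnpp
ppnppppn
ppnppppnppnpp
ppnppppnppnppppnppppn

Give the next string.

This is a Fibonacci-style word recurrence s(k) = s(k−1)·s(k−2): e.g. pp·n = ppn.
Continuing: ppnppppnppnppppnppppn · ppnppppnppnpp gives term 8.

ppnppppnppnppppnppppnppnppppnppnpp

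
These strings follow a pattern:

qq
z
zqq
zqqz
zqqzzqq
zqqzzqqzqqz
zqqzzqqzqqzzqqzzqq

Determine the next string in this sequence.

From term 3 onward, concatenate the last term with the second-to-last: z·qq = zqq, zqq·z = zqqz, …
So term 8 is zqqzzqqzqqzzqqzzqq·zqqzzqqzqqz.

zqqzzqqzqqzzqqzzqqzqqzzqqzqqz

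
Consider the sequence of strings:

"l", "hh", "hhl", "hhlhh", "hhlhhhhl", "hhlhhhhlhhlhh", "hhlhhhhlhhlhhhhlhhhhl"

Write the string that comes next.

This is a Fibonacci-style word recurrence s(k) = s(k−1)·s(k−2): e.g. hh·l = hhl.
The next term joins hhlhhhhlhhlhhhhlhhhhl and hhlhhhhlhhlhh.

hhlhhhhlhhlhhhhlhhhhlhhlhhhhlhhlhh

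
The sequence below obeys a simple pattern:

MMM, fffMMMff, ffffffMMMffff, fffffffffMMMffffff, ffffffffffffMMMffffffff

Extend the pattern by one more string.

Each term wraps the previous one in fff on the left and ff on the right.
Applying this once more to ffffffffffffMMMffffffff:

fffffffffffffffMMMffffffffff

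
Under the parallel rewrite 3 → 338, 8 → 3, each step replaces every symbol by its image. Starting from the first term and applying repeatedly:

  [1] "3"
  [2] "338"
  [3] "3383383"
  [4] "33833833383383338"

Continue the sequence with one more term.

33833833383383338338338333833833383383383

Replace each of the 17 characters of 33833833383383338 in place — 338 338 3 338 338 3 338 338 338 3 338 338 3 338 338 338 3 — and concatenate.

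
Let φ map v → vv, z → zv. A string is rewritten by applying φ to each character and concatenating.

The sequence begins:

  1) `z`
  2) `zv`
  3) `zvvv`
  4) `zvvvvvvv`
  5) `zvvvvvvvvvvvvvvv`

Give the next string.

zvvvvvvvvvvvvvvvvvvvvvvvvvvvvvvv

φ(zvvvvvvvvvvvvvvv) expands symbol-by-symbol to zv vv vv vv vv vv vv vv vv vv vv vv vv vv vv vv; joining the 16 pieces gives the next term.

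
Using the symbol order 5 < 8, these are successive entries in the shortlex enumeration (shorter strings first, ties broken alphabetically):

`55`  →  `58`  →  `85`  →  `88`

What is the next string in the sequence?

After 88 the length-2 strings are exhausted; the first length-3 string is 3 copies of 5.

555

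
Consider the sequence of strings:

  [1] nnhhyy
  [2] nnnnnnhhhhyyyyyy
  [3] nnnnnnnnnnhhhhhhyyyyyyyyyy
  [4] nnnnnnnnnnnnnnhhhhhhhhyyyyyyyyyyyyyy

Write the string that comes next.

nnnnnnnnnnnnnnnnnnhhhhhhhhhhyyyyyyyyyyyyyyyyyy

Each string has the form n^{4n-2} h^{2n} y^{4n-2} (n = 1, 2, …).
Setting n = 5 gives 18, 10, 18 characters in each block.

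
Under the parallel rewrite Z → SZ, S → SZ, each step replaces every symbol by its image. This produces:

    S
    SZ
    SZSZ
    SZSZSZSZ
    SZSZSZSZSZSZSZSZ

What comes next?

SZSZSZSZSZSZSZSZSZSZSZSZSZSZSZSZ

φ(SZSZSZSZSZSZSZSZ) expands symbol-by-symbol to SZ SZ SZ SZ SZ SZ SZ SZ SZ SZ SZ SZ SZ SZ SZ SZ; joining the 16 pieces gives the next term.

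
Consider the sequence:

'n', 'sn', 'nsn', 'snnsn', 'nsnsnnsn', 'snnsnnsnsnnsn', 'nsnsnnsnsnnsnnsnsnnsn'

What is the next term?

snnsnnsnsnnsnnsnsnnsnsnnsnnsnsnnsn

Each term (from the third on) is the two preceding terms concatenated in order: term 3 = n·sn = nsn.
The next term joins snnsnnsnsnnsn and nsnsnnsnsnnsnnsnsnnsn.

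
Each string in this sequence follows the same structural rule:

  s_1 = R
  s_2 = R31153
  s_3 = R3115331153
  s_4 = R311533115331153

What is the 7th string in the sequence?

R311533115331153311533115331153

Each term is the previous one with 31153 appended.
From R311533115331153, 3 further steps: R311533115331153 → R31153311533115331153 → R3115331153311533115331153 → (answer).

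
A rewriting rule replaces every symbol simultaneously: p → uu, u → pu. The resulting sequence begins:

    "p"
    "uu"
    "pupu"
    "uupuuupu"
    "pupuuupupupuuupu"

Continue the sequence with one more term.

Rewriting the 16 symbols of pupuuupupupuuupu one by one yields uu pu uu pu pu pu uu pu uu pu uu pu pu pu uu pu; concatenated:

uupuuupupupuuupuuupuuupupupuuupu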